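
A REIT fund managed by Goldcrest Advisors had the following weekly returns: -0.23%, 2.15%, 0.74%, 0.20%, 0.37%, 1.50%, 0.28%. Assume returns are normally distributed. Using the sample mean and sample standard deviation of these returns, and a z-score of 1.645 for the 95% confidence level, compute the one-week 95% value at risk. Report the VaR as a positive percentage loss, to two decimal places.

μ = (-0.23 + 2.15 + 0.74 + 0.2 + 0.37 + 1.5 + 0.28) / 7 = 0.7157%
Sample σ = √[Σ(r − μ)² / 6] = √[4.1426 / 6] = √0.6904 = 0.8309%
VaR = −(μ − z·σ) = −(0.7157 − 1.645 × 0.8309) = −(-0.6511) = 0.6511%

0.65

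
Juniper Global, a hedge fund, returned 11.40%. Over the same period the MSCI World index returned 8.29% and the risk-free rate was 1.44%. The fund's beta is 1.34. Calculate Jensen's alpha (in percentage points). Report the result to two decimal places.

CAPM expected return = Rf + β(Rm − Rf) = 1.44% + 1.34 × (8.29% − 1.44%) = 1.44 + 1.34 × 6.85 = 10.6190%
Jensen's α = Rp − E[R] = 11.40% − 10.6190% = 0.7810

0.78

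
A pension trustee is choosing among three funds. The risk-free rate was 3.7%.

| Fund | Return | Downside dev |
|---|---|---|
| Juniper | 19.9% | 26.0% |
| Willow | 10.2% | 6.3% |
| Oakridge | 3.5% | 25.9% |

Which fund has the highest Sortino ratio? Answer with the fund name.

Juniper: Sortino ratio = (19.9% − 3.7%) / 26.0% = 0.623
Willow: Sortino ratio = (10.2% − 3.7%) / 6.3% = 1.032
Oakridge: Sortino ratio = (3.5% − 3.7%) / 25.9% = -0.008
Highest: Willow (1.032).

Willow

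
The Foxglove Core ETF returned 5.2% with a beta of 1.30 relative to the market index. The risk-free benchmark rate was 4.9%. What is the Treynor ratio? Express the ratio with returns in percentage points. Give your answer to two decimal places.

0.23

Treynor = (Rp − Rf) / β = (5.2% − 4.9%) / 1.30 = 0.30 / 1.30 = 0.2308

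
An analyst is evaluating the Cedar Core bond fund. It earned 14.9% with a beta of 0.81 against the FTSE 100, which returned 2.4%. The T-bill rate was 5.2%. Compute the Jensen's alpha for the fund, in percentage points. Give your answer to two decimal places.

CAPM expected return = Rf + β(Rm − Rf) = 5.2% + 0.81 × (2.4% − 5.2%) = 5.2 + 0.81 × -2.80 = 2.9320%
Jensen's α = Rp − E[R] = 14.9% − 2.9320% = 11.9680

11.97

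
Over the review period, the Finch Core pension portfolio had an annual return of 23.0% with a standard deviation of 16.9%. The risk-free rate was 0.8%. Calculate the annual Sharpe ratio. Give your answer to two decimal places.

Sharpe = (Rp − Rf) / σp = (23.0% − 0.8%) / 16.9% = 22.20% / 16.9% = 1.3136

1.31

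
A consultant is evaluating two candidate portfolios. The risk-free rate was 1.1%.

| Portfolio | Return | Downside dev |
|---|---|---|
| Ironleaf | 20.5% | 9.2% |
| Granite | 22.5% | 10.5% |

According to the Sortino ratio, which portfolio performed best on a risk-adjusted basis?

Ironleaf

Ironleaf: Sortino ratio = (20.5% − 1.1%) / 9.2% = 2.109
Granite: Sortino ratio = (22.5% − 1.1%) / 10.5% = 2.038
Highest: Ironleaf (2.109).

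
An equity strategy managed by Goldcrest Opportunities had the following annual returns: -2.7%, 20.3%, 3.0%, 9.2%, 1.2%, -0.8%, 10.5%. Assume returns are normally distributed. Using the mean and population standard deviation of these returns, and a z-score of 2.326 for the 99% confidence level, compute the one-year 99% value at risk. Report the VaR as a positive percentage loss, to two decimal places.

11.52

Mean return r̄ = 40.70 / 7 = 5.8143%
Population std dev = √[388.7086 / 7] = 7.4518%
VaR = −(r̄ − z·σ) = −(5.8143 − 2.326 × 7.4518) = −(-11.5186) = 11.5186%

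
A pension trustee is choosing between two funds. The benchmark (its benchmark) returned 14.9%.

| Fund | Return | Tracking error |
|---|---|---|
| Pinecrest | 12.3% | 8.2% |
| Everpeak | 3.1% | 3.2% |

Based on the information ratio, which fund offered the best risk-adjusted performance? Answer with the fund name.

Pinecrest: IR = (12.3% − 14.9%) / 8.2% = -0.317
Everpeak: IR = (3.1% − 14.9%) / 3.2% = -3.688
Highest: Pinecrest (-0.317).

Pinecrest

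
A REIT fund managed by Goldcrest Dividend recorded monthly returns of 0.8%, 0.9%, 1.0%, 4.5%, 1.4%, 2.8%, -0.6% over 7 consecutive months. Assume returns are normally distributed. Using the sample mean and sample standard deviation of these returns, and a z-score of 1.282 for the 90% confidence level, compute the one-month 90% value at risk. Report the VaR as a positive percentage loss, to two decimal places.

0.56

Mean return r̄ = 10.80 / 7 = 1.5429%
Sample std dev = √[16.1971 / 6] = 1.6430%
VaR = −(r̄ − z·σ) = −(1.5429 − 1.282 × 1.6430) = −(-0.5634) = 0.5634%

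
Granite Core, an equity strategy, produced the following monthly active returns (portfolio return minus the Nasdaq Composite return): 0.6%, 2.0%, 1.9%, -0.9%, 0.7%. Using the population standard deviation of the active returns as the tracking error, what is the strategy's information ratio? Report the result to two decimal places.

0.81

μ = (0.6 + 2 + 1.9 − 0.9 + 0.7) / 5 = 0.8600%
Σ(r − μ)² = (0.6 − 0.8600)² + (2 − 0.8600)² + … = 5.5720
σ = √[5.5720 / 5] = 1.0557%
IR = μ / tracking error = 0.8600 / 1.0557 = 0.8146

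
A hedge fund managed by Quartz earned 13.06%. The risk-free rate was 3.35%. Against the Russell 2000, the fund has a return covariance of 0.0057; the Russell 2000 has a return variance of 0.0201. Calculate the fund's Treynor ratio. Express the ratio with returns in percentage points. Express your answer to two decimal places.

β = Cov / Var = 0.0057 / 0.0201 = 0.2836
Treynor = (Rp − Rf) / β = (13.06% − 3.35%) / 0.2836 = 9.71 / 0.2836 = 34.2384

34.24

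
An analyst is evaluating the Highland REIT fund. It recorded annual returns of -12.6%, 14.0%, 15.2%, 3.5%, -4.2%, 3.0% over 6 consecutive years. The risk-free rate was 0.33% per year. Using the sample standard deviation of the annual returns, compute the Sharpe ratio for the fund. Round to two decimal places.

0.27

r̄ = (-12.6 + 14 + 15.2 + 3.5 − 4.2 + 3) / 6 = 18.90 / 6 = 3.1500%
Sample σ = √[Σ(r − r̄)² / 5] = √[565.1550 / 5] = √113.0310 = 10.6316%
Sharpe = (r̄ − rf) / σ = (3.1500 − 0.33) / 10.6316 = 2.8200 / 10.6316 = 0.2652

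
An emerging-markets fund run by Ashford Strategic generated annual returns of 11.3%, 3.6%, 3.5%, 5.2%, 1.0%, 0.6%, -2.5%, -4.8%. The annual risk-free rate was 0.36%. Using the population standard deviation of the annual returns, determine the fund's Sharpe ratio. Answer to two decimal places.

0.41

μ = (11.3 + 3.6 + 3.5 + 5.2 + 1 + 0.6 − 2.5 − 4.8) / 8 = 2.2375%
Σ(r − μ)² = (11.3 − 2.2375)² + (3.6 − 2.2375)² + … = 170.5388
population σ = √(170.5388 / 8) = √21.3174 = 4.6171%
Sharpe = (μ − rf) / σ = (2.2375 − 0.36) / 4.6171 = 1.8775 / 4.6171 = 0.4066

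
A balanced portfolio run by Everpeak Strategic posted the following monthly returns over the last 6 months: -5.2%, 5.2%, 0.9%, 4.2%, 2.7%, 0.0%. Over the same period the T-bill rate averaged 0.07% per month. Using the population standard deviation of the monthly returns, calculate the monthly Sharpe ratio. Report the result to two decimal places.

Mean return r̄ = 7.80 / 6 = 1.3000%
Population σ = √[Σ(r − r̄)² / 6] = √[69.6800 / 6] = √11.6133 = 3.4078%
Sharpe = (r̄ − rf) / σ = (1.3000 − 0.07) / 3.4078 = 1.2300 / 3.4078 = 0.3609

0.36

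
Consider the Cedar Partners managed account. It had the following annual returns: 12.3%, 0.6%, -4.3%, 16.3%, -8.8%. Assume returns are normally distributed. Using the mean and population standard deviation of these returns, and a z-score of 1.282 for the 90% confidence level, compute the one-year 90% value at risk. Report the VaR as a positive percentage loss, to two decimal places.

Mean return μ = 16.10 / 5 = 3.2200%
Population std dev = √[461.4280 / 5] = 9.6065%
VaR = −(μ − z·σ) = −(3.2200 − 1.282 × 9.6065) = −(-9.0955) = 9.0955%

9.10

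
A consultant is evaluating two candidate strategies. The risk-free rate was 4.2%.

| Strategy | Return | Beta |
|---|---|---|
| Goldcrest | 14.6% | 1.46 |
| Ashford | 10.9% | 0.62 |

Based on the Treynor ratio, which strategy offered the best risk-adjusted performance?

Goldcrest: Treynor = (14.6% − 4.2%) / 1.46 = 7.123
Ashford: Treynor = (10.9% − 4.2%) / 0.62 = 10.806
Highest: Ashford (10.806).

Ashford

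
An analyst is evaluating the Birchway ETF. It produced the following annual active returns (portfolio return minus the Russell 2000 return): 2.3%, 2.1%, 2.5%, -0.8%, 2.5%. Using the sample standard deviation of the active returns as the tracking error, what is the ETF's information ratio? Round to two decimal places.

1.21

Mean return r̄ = 8.60 / 5 = 1.7200%
Sample σ = √[Σ(r − r̄)² / 4] = √[8.0480 / 4] = √2.0120 = 1.4184%
IR = r̄ / tracking error = 1.7200 / 1.4184 = 1.2126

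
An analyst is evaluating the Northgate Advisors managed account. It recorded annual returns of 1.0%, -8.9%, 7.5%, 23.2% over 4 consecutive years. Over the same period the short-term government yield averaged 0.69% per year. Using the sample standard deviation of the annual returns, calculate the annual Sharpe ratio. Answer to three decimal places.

0.372

Mean return r̄ = 22.80 / 4 = 5.7000%
Sample std dev = √[544.7400 / 3] = 13.4752%
Sharpe = (r̄ − rf) / σ = (5.7000 − 0.69) / 13.4752 = 5.0100 / 13.4752 = 0.3718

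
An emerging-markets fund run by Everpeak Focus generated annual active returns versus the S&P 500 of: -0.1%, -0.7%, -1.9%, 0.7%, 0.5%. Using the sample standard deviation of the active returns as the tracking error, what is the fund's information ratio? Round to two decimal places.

-0.29

r̄ = (-0.1 − 0.7 − 1.9 + 0.7 + 0.5) / 5 = -0.3000%
Σ(r − r̄)² = 4.4000; sample σ = √(4.4000/4) = 1.0488%
IR = r̄ / tracking error = -0.3000 / 1.0488 = -0.2860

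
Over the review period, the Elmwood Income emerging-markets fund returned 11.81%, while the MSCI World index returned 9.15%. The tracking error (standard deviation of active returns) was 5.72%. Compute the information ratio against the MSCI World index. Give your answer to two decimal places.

IR = (Rp − Rb) / TE = (11.81% − 9.15%) / 5.72% = 2.66% / 5.72% = 0.4650

0.47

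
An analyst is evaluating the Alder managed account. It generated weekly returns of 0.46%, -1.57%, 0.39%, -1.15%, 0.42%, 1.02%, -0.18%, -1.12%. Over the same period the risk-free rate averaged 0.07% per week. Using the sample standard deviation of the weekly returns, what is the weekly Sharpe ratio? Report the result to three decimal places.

-0.302

Mean return μ = -1.730 / 8 = -0.2163%
Σ(r − μ)² = (0.46 − (-0.2163))² + (-1.57 − (-0.2163))² + (0.39 − (-0.2163))² + … = 6.2806
σ = √[6.2806 / 7] = 0.9472%
Sharpe = (μ − rf) / σ = (-0.2163 − 0.07) / 0.9472 = -0.2863 / 0.9472 = -0.3023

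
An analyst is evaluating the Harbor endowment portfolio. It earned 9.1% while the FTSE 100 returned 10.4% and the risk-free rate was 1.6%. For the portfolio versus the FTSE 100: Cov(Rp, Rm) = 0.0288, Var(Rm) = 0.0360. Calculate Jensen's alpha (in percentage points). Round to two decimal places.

0.46

β = Cov / Var = 0.0288 / 0.0360 = 0.8000
E[R] = Rf + β(Rm − Rf) = 1.6% + 0.8000 × (10.4% − 1.6%) = 8.6400%
α = Rp − E[R] = 9.1% − 8.6400% = 0.4600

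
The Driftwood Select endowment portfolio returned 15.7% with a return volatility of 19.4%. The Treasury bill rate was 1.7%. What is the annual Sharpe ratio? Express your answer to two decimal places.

0.72

Sharpe = (Rp − Rf) / σp = (15.7% − 1.7%) / 19.4% = 14.00% / 19.4% = 0.7216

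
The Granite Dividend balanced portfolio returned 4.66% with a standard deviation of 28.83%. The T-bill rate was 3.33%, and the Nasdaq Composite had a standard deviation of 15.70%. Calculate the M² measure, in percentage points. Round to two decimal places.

Sharpe = (Rp − Rf) / σp = (4.66% − 3.33%) / 28.83% = 0.0461
M² = Rf + Sharpe × σm = 3.33% + 0.0461 × 15.70% = 4.0538%

4.05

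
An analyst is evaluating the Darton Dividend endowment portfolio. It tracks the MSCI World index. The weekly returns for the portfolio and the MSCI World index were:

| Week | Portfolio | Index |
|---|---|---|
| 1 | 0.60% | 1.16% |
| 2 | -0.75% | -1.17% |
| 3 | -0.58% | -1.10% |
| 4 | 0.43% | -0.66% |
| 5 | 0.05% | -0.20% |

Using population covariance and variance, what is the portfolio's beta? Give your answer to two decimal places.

0.50

r̄p = -0.0500%,  r̄m = -0.3940%
Cov = Σ(rp − r̄p)(rm − r̄m) / 5 = 0.3638
Var(rm) = Σ(rm − r̄m)² / 5 = 0.7248
β = Cov / Var = 0.3638 / 0.7248 = 0.5019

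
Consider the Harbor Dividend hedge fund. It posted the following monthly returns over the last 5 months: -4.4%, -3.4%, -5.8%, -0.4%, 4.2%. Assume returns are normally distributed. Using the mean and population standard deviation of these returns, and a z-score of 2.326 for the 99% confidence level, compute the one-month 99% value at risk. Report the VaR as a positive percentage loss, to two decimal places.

r̄ = (-4.4 − 3.4 − 5.8 − 0.4 + 4.2) / 5 = -1.9600%
Σ(r − r̄)² = 63.1520; population σ = √(63.1520/5) = 3.5539%
VaR = −(r̄ − z·σ) = −(-1.9600 − 2.326 × 3.5539) = −(-10.2264) = 10.2264%

10.23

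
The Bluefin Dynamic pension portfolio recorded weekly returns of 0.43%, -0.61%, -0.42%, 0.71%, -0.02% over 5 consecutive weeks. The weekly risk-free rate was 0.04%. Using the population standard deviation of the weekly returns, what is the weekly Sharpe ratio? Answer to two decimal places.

-0.04

r̄ = (0.43 − 0.61 − 0.42 + 0.71 − 0.02) / 5 = 0.090 / 5 = 0.0180%
Σ(r − r̄)² = 1.2363; population σ = √(1.2363/5) = 0.4973%
Sharpe = (r̄ − rf) / σ = (0.0180 − 0.04) / 0.4973 = -0.0220 / 0.4973 = -0.0442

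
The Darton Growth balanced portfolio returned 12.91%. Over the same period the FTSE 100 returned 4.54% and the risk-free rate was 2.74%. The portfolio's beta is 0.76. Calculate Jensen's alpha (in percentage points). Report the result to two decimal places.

CAPM expected return = Rf + β(Rm − Rf) = 2.74% + 0.76 × (4.54% − 2.74%) = 2.74 + 0.76 × 1.80 = 4.1080%
Jensen's α = Rp − E[R] = 12.91% − 4.1080% = 8.8020

8.80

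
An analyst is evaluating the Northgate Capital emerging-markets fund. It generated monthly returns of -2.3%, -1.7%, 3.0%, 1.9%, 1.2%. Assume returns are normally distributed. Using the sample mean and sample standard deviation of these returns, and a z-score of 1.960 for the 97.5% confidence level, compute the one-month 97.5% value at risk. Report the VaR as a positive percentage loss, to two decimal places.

r̄ = (-2.3 − 1.7 + 3 + 1.9 + 1.2) / 5 = 2.10 / 5 = 0.4200%
Σ(r − r̄)² = (-2.3 − 0.4200)² + (-1.7 − 0.4200)² + (3 − 0.4200)² + … = 21.3480
σ = √[21.3480 / 4] = 2.3102%
VaR = −(r̄ − z·σ) = −(0.4200 − 1.960 × 2.3102) = −(-4.1080) = 4.1080%

4.11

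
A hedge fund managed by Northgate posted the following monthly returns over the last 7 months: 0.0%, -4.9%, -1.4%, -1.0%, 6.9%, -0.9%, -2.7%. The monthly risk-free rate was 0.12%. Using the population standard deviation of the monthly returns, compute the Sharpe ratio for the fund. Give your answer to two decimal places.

-0.20

Mean return r̄ = -4.00 / 7 = -0.5714%
Σ(r − r̄)² = (0 − (-0.5714))² + (-4.9 − (-0.5714))² + … = 80.3943
σ = √[80.3943 / 7] = 3.3889%
Sharpe = (r̄ − rf) / σ = (-0.5714 − 0.12) / 3.3889 = -0.6914 / 3.3889 = -0.2040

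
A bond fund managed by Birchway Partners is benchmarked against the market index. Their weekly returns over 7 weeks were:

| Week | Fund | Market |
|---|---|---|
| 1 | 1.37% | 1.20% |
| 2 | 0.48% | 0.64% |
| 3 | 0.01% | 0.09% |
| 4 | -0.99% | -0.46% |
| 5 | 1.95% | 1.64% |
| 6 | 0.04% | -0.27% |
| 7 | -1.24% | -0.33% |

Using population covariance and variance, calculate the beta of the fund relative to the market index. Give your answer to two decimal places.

1.34

r̄p = 0.2314%,  r̄m = 0.3586%
Cov = Σ(rp − r̄p)(rm − r̄m) / 7 = 0.7747
Var(rm) = Σ(rm − r̄m)² / 7 = 0.5772
β = Cov / Var = 0.7747 / 0.5772 = 1.3422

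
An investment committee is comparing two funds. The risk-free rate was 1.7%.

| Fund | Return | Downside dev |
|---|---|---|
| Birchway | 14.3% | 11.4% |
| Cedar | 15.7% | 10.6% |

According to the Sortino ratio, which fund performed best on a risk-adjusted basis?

Birchway: Sortino ratio = (14.3% − 1.7%) / 11.4% = 1.105
Cedar: Sortino ratio = (15.7% − 1.7%) / 10.6% = 1.321
Highest: Cedar (1.321).

Cedar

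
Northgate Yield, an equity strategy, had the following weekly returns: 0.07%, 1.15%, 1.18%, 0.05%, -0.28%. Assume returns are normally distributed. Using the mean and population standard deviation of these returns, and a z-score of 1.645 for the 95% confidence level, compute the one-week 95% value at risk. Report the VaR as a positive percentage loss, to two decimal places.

r̄ = (0.07 + 1.15 + 1.18 + 0.05 − 0.28) / 5 = 2.170 / 5 = 0.4340%
Population σ = √[Σ(r − r̄)² / 5] = √[1.8589 / 5] = √0.3718 = 0.6098%
VaR = −(r̄ − z·σ) = −(0.4340 − 1.645 × 0.6098) = −(-0.5691) = 0.5691%

0.57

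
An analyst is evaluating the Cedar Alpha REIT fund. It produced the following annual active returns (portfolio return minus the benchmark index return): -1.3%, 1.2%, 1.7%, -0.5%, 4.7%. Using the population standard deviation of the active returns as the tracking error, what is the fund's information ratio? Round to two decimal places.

μ = (-1.3 + 1.2 + 1.7 − 0.5 + 4.7) / 5 = 5.80 / 5 = 1.1600%
Population σ = √[Σ(r − μ)² / 5] = √[21.6320 / 5] = √4.3264 = 2.0800%
IR = μ / tracking error = 1.1600 / 2.0800 = 0.5577

0.56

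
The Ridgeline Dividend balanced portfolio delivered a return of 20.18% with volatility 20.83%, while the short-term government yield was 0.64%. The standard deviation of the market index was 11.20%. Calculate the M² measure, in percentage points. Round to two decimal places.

11.15

Sharpe = (Rp − Rf) / σp = (20.18% − 0.64%) / 20.83% = 0.9381
M² = Rf + Sharpe × σm = 0.64% + 0.9381 × 11.20% = 11.1467%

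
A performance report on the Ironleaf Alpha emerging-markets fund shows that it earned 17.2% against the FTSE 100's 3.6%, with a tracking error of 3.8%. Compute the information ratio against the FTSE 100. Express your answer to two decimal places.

IR = (Rp − Rb) / TE = (17.2% − 3.6%) / 3.8% = 13.60% / 3.8% = 3.5789

3.58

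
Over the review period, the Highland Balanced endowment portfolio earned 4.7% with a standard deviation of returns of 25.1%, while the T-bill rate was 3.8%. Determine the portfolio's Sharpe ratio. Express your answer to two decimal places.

Sharpe = (Rp − Rf) / σp = (4.7% − 3.8%) / 25.1% = 0.90% / 25.1% = 0.0359

0.04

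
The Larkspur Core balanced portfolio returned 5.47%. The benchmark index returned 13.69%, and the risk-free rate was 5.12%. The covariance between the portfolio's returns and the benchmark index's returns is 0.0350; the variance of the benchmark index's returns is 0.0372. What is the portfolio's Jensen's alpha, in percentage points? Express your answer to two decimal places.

-7.71

β = Cov / Var = 0.0350 / 0.0372 = 0.9409
E[R] = Rf + β(Rm − Rf) = 5.12% + 0.9409 × (13.69% − 5.12%) = 13.1835%
α = Rp − E[R] = 5.47% − 13.1835% = -7.7135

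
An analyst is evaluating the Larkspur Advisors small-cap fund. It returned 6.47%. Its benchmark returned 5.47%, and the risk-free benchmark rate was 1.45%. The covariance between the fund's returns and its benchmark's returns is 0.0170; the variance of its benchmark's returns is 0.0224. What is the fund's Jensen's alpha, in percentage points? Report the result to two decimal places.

β = Cov / Var = 0.0170 / 0.0224 = 0.7589
E[R] = Rf + β(Rm − Rf) = 1.45% + 0.7589 × (5.47% − 1.45%) = 4.5008%
α = Rp − E[R] = 6.47% − 4.5008% = 1.9692

1.97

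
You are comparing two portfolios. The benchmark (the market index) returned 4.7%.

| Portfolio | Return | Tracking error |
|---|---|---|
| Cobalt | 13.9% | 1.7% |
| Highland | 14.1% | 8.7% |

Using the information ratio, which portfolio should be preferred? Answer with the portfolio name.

Cobalt

Cobalt: IR = (13.9% − 4.7%) / 1.7% = 5.412
Highland: IR = (14.1% − 4.7%) / 8.7% = 1.080
Highest: Cobalt (5.412).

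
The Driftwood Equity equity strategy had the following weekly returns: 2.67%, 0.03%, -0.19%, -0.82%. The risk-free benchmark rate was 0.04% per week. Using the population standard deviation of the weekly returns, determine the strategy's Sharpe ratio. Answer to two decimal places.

0.29

Mean return μ = 1.690 / 4 = 0.4225%
Σ(r − μ)² = (2.67 − 0.4225)² + (0.03 − 0.4225)² + (-0.19 − 0.4225)² + … = 7.1243
σ = √[7.1243 / 4] = 1.3346%
Sharpe = (μ − rf) / σ = (0.4225 − 0.04) / 1.3346 = 0.3825 / 1.3346 = 0.2866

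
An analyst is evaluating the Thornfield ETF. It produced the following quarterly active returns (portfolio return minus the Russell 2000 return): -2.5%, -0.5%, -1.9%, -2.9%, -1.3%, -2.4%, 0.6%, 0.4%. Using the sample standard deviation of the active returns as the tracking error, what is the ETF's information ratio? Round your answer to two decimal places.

Mean return r̄ = -10.50 / 8 = -1.3125%
Σ(r − r̄)² = 12.7088; sample σ = √(12.7088/7) = 1.3474%
IR = r̄ / tracking error = -1.3125 / 1.3474 = -0.9741

-0.97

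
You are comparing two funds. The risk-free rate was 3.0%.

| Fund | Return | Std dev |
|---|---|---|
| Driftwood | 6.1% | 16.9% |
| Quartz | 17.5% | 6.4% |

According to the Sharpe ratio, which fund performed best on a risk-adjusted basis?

Driftwood: Sharpe ratio = (6.1% − 3.0%) / 16.9% = 0.183
Quartz: Sharpe ratio = (17.5% − 3.0%) / 6.4% = 2.266
Highest: Quartz (2.266).

Quartz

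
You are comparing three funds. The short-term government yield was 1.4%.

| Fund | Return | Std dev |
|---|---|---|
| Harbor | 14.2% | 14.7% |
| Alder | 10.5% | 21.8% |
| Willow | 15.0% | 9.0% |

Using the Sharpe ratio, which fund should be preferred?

Harbor: Sharpe ratio = (14.2% − 1.4%) / 14.7% = 0.871
Alder: Sharpe ratio = (10.5% − 1.4%) / 21.8% = 0.417
Willow: Sharpe ratio = (15.0% − 1.4%) / 9.0% = 1.511
Highest: Willow (1.511).

Willow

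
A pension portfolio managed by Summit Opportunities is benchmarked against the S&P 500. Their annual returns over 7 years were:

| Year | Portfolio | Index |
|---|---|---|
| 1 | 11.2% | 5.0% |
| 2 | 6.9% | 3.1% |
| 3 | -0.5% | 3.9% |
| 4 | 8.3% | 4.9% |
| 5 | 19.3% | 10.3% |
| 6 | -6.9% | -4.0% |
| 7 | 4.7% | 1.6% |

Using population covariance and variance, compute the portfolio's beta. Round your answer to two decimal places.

1.79

r̄p = 6.1429%,  r̄m = 3.5429%
Cov = Σ(rp − r̄p)(rm − r̄m) / 7 = 28.2396
Var(rm) = Σ(rm − r̄m)² / 7 = 15.8024
β = Cov / Var = 28.2396 / 15.8024 = 1.7870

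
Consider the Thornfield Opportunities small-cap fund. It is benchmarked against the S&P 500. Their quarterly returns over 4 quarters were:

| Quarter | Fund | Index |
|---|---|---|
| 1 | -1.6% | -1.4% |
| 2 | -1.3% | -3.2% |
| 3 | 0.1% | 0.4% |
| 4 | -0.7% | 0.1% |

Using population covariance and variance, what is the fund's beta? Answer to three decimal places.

0.341

r̄p = -0.8750%,  r̄m = -1.0250%
Cov = Σ(rp − r̄p)(rm − r̄m) / 4 = 0.6956
Var(rm) = Σ(rm − r̄m)² / 4 = 2.0419
β = Cov / Var = 0.6956 / 2.0419 = 0.3407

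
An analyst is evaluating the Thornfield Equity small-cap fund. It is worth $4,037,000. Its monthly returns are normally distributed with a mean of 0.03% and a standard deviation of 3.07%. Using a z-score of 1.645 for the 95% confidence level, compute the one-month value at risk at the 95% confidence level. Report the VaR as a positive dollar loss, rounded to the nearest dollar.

$202,663

Return at the 95% tail: μ − z·σ = 0.03% − 1.645 × 3.07% = 0.03 − 5.05015 = -5.02015%
VaR = −(-5.02015%) × $4,037,000 = 5.02015% × $4,037,000 = $202,663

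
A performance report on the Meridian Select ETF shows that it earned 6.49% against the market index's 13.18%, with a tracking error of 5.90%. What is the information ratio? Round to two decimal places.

IR = (Rp − Rb) / TE = (6.49% − 13.18%) / 5.90% = -6.69% / 5.90% = -1.1339

-1.13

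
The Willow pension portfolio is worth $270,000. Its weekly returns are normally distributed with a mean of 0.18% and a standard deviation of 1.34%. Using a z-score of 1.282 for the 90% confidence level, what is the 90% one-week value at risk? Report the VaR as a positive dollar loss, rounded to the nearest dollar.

Return at the 90% tail: μ − z·σ = 0.18% − 1.282 × 1.34% = 0.18 − 1.71788 = -1.53788%
VaR = −(-1.53788%) × $270,000 = 1.53788% × $270,000 = $4,152

$4,152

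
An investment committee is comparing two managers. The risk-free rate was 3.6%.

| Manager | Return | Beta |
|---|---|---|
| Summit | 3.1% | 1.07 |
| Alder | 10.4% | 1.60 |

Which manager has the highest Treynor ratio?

Summit: Treynor = (3.1% − 3.6%) / 1.07 = -0.467
Alder: Treynor = (10.4% − 3.6%) / 1.60 = 4.250
Highest: Alder (4.250).

Alder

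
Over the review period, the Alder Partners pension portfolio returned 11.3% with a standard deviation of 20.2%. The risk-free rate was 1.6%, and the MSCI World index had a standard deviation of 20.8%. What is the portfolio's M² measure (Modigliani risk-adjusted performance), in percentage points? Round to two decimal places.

Sharpe = (Rp − Rf) / σp = (11.3% − 1.6%) / 20.2% = 0.4802
M² = Rf + Sharpe × σm = 1.6% + 0.4802 × 20.8% = 11.5882%

11.59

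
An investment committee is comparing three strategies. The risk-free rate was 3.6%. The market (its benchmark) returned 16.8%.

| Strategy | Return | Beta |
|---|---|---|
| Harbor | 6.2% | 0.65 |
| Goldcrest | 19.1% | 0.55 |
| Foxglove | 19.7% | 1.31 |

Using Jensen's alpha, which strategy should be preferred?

Goldcrest

Harbor: α = 6.2% − [3.6% + 0.65 × (16.8% − 3.6%)] = -5.980
Goldcrest: α = 19.1% − [3.6% + 0.55 × (16.8% − 3.6%)] = 8.240
Foxglove: α = 19.7% − [3.6% + 1.31 × (16.8% − 3.6%)] = -1.192
Highest: Goldcrest (8.240).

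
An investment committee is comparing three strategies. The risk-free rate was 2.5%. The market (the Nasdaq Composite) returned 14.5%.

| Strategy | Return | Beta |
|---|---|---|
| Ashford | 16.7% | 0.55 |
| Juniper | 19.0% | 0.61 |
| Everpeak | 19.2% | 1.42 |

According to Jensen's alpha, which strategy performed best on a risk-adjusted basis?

Ashford: α = 16.7% − [2.5% + 0.55 × (14.5% − 2.5%)] = 7.600
Juniper: α = 19.0% − [2.5% + 0.61 × (14.5% − 2.5%)] = 9.180
Everpeak: α = 19.2% − [2.5% + 1.42 × (14.5% − 2.5%)] = -0.340
Highest: Juniper (9.180).

Juniper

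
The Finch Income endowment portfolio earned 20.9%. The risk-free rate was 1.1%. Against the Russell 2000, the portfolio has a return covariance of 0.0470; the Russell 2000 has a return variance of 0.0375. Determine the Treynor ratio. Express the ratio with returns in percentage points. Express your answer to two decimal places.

β = Cov / Var = 0.0470 / 0.0375 = 1.2533
Treynor = (Rp − Rf) / β = (20.9% − 1.1%) / 1.2533 = 19.80 / 1.2533 = 15.7983

15.80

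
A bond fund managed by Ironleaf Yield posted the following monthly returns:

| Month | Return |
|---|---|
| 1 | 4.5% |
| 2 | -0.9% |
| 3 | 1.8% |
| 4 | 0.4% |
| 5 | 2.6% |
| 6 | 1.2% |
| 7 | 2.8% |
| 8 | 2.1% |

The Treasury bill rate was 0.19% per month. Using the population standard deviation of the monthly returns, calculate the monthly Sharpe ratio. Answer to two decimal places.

Mean return μ = 14.50 / 8 = 1.8125%
Population σ = √[Σ(r − μ)² / 8] = √[18.6288 / 8] = √2.3286 = 1.5260%
Sharpe = (μ − rf) / σ = (1.8125 − 0.19) / 1.5260 = 1.6225 / 1.5260 = 1.0632

1.06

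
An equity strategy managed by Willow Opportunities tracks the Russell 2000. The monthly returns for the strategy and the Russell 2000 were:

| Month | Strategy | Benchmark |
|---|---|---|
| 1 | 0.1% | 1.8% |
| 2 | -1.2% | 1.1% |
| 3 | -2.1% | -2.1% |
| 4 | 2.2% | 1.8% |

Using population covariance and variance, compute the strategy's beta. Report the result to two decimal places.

r̄p = -0.2500%,  r̄m = 0.6500%
Cov = Σ(rp − r̄p)(rm − r̄m) / 4 = 1.9700
Var(rm) = Σ(rm − r̄m)² / 4 = 2.6025
β = Cov / Var = 1.9700 / 2.6025 = 0.7570

0.76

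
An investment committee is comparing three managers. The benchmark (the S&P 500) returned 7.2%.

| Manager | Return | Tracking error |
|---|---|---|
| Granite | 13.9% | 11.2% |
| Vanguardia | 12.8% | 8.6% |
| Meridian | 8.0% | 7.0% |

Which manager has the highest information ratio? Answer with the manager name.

Granite: IR = (13.9% − 7.2%) / 11.2% = 0.598
Vanguardia: IR = (12.8% − 7.2%) / 8.6% = 0.651
Meridian: IR = (8.0% − 7.2%) / 7.0% = 0.114
Highest: Vanguardia (0.651).

Vanguardia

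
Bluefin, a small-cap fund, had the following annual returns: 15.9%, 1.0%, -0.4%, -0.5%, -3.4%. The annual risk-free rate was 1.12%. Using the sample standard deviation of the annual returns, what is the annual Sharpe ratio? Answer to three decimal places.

Mean return r̄ = 12.60 / 5 = 2.5200%
Σ(r − r̄)² = 234.0280; sample σ = √(234.0280/4) = 7.6490%
Sharpe = (r̄ − rf) / σ = (2.5200 − 1.12) / 7.6490 = 1.4000 / 7.6490 = 0.1830

0.183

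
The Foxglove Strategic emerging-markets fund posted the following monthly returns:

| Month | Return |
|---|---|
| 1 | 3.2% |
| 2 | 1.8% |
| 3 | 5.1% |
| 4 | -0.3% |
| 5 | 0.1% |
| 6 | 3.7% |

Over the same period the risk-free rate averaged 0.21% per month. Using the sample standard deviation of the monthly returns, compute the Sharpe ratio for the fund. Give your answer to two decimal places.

Mean return r̄ = 13.60 / 6 = 2.2667%
Σ(r − r̄)² = 22.4533; sample σ = √(22.4533/5) = 2.1191%
Sharpe = (r̄ − rf) / σ = (2.2667 − 0.21) / 2.1191 = 2.0567 / 2.1191 = 0.9706

0.97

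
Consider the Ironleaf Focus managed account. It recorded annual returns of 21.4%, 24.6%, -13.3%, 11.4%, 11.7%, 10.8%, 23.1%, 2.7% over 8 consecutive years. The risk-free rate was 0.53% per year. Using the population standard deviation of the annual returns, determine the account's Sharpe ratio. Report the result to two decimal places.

0.94

r̄ = (21.4 + 24.6 − 13.3 + 11.4 + 11.7 + 10.8 + 23.1 + 2.7) / 8 = 92.40 / 8 = 11.5500%
Σ(r − r̄)² = (21.4 − 11.5500)² + (24.6 − 11.5500)² + (-13.3 − 11.5500)² + … = 1097.1800
population σ = √(1097.1800 / 8) = √137.1475 = 11.7110%
Sharpe = (r̄ − rf) / σ = (11.5500 − 0.53) / 11.7110 = 11.0200 / 11.7110 = 0.9410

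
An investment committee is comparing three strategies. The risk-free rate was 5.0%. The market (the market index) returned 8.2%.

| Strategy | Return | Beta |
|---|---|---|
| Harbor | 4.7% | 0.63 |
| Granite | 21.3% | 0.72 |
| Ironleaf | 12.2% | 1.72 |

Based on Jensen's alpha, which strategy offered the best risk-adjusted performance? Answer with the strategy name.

Harbor: α = 4.7% − [5.0% + 0.63 × (8.2% − 5.0%)] = -2.316
Granite: α = 21.3% − [5.0% + 0.72 × (8.2% − 5.0%)] = 13.996
Ironleaf: α = 12.2% − [5.0% + 1.72 × (8.2% − 5.0%)] = 1.696
Highest: Granite (13.996).

Granite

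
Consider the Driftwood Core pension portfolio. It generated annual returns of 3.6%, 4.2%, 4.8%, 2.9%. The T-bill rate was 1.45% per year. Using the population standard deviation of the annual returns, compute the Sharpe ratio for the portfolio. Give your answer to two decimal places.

3.44

Mean return r̄ = 15.50 / 4 = 3.8750%
Σ(r − r̄)² = (3.6 − 3.8750)² + (4.2 − 3.8750)² + (4.8 − 3.8750)² + … = 1.9875
population σ = √(1.9875 / 4) = √0.4969 = 0.7049%
Sharpe = (r̄ − rf) / σ = (3.8750 − 1.45) / 0.7049 = 2.4250 / 0.7049 = 3.4402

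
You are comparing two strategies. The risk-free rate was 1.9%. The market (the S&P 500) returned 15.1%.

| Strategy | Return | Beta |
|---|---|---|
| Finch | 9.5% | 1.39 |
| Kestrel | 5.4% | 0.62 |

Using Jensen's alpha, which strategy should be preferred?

Kestrel

Finch: α = 9.5% − [1.9% + 1.39 × (15.1% − 1.9%)] = -10.748
Kestrel: α = 5.4% − [1.9% + 0.62 × (15.1% − 1.9%)] = -4.684
Highest: Kestrel (-4.684).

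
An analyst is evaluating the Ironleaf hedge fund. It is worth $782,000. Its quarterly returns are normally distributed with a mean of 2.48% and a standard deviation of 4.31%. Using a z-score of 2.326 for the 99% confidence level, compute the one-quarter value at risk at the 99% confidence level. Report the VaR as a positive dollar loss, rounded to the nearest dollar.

Return at the 99% tail: μ − z·σ = 2.48% − 2.326 × 4.31% = 2.48 − 10.02506 = -7.54506%
VaR = −(-7.54506%) × $782,000 = 7.54506% × $782,000 = $59,002

$59,002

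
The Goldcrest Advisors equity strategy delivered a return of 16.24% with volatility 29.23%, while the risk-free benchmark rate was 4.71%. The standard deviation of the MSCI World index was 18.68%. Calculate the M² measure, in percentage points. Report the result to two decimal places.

Sharpe = (Rp − Rf) / σp = (16.24% − 4.71%) / 29.23% = 0.3945
M² = Rf + Sharpe × σm = 4.71% + 0.3945 × 18.68% = 12.0793%

12.08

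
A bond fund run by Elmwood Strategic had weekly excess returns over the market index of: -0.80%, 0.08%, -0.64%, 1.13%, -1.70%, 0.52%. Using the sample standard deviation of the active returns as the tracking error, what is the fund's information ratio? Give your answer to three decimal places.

-0.231

r̄ = (-0.8 + 0.08 − 0.64 + 1.13 − 1.7 + 0.52) / 6 = -0.2350%
Σ(r − r̄)² = 5.1620; sample σ = √(5.1620/5) = 1.0161%
IR = r̄ / tracking error = -0.2350 / 1.0161 = -0.2313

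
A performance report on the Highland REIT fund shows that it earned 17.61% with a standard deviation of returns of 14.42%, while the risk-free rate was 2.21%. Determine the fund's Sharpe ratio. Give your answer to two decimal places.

Sharpe = (Rp − Rf) / σp = (17.61% − 2.21%) / 14.42% = 15.40% / 14.42% = 1.0680

1.07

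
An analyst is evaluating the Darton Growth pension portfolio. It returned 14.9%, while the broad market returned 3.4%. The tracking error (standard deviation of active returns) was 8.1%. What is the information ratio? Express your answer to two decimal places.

IR = (Rp − Rb) / TE = (14.9% − 3.4%) / 8.1% = 11.50% / 8.1% = 1.4198

1.42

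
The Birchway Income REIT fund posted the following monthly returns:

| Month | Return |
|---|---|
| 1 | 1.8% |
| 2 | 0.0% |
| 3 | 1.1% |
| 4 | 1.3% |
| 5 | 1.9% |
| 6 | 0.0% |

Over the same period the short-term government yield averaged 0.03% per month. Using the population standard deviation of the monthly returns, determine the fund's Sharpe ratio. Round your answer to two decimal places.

Mean return μ = 6.10 / 6 = 1.0167%
Population std dev = √[3.5483 / 6] = 0.7690%
Sharpe = (μ − rf) / σ = (1.0167 − 0.03) / 0.7690 = 0.9867 / 0.7690 = 1.2831

1.28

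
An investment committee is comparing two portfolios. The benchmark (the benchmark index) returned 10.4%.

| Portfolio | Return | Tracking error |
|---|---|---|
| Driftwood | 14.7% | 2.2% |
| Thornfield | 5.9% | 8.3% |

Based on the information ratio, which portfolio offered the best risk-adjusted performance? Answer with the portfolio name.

Driftwood: IR = (14.7% − 10.4%) / 2.2% = 1.955
Thornfield: IR = (5.9% − 10.4%) / 8.3% = -0.542
Highest: Driftwood (1.955).

Driftwood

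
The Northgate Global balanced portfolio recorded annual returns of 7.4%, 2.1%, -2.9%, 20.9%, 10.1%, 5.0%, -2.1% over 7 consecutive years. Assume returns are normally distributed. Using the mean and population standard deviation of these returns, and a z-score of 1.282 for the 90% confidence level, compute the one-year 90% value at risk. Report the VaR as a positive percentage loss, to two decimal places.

r̄ = (7.4 + 2.1 − 2.9 + 20.9 + 10.1 + 5 − 2.1) / 7 = 5.7857%
Σ(r − r̄)² = (7.4 − 5.7857)² + (2.1 − 5.7857)² + (-2.9 − 5.7857)² + … = 401.4886
population σ = √(401.4886 / 7) = √57.3555 = 7.5733%
VaR = −(r̄ − z·σ) = −(5.7857 − 1.282 × 7.5733) = −(-3.9233) = 3.9233%

3.92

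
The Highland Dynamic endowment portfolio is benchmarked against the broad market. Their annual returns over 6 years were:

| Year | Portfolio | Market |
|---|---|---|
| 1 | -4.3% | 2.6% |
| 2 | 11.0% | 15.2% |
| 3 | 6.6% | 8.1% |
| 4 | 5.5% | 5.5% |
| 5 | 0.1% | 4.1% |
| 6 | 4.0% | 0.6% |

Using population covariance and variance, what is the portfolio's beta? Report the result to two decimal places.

r̄p = 3.8167%,  r̄m = 6.0167%
Cov = Σ(rp − r̄p)(rm − r̄m) / 6 = 17.4597
Var(rm) = Σ(rm − r̄m)² / 6 = 22.2714
β = Cov / Var = 17.4597 / 22.2714 = 0.7840

0.78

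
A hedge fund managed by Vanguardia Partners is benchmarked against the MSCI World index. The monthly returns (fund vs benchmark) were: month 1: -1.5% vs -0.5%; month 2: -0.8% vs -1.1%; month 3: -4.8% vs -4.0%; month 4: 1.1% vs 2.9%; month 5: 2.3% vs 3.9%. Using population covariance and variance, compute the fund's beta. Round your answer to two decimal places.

r̄p = -0.7400%,  r̄m = 0.2400%
Cov = Σ(rp − r̄p)(rm − r̄m) / 5 = 6.7756
Var(rm) = Σ(rm − r̄m)² / 5 = 8.1584
β = Cov / Var = 6.7756 / 8.1584 = 0.8305

0.83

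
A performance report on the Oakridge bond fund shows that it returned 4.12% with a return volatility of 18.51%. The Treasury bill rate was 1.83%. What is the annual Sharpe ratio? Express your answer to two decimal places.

0.12

Sharpe = (Rp − Rf) / σp = (4.12% − 1.83%) / 18.51% = 2.29% / 18.51% = 0.1237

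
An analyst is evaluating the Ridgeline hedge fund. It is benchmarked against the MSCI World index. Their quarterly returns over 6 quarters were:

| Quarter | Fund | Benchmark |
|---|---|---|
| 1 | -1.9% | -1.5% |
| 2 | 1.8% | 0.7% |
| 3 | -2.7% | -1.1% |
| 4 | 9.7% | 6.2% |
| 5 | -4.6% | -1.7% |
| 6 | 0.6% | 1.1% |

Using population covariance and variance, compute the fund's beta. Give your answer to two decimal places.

1.67

r̄p = 0.4833%,  r̄m = 0.6167%
Cov = Σ(rp − r̄p)(rm − r̄m) / 6 = 12.3186
Var(rm) = Σ(rm − r̄m)² / 6 = 7.3681
β = Cov / Var = 12.3186 / 7.3681 = 1.6719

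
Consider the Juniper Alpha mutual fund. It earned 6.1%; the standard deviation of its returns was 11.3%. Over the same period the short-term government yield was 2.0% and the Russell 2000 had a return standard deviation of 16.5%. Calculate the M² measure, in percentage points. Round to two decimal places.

7.99

Sharpe = (Rp − Rf) / σp = (6.1% − 2.0%) / 11.3% = 0.3628
M² = Rf + Sharpe × σm = 2.0% + 0.3628 × 16.5% = 7.9862%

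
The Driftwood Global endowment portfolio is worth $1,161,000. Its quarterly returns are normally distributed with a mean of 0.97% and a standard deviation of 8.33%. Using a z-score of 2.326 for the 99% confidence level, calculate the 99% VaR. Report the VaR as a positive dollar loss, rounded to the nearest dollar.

$213,689

Return at the 99% tail: μ − z·σ = 0.97% − 2.326 × 8.33% = 0.97 − 19.37558 = -18.40558%
VaR = −(-18.40558%) × $1,161,000 = 18.40558% × $1,161,000 = $213,689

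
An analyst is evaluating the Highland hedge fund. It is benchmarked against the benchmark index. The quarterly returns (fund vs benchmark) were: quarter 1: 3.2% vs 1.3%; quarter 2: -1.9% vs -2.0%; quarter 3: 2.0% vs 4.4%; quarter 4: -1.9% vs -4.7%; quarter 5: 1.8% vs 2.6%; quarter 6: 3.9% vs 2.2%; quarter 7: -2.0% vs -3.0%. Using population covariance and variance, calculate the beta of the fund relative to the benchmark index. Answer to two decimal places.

r̄p = 0.7286%,  r̄m = 0.1143%
Cov = Σ(rp − r̄p)(rm − r̄m) / 7 = 6.3382
Var(rm) = Σ(rm − r̄m)² / 7 = 9.6641
β = Cov / Var = 6.3382 / 9.6641 = 0.6559

0.66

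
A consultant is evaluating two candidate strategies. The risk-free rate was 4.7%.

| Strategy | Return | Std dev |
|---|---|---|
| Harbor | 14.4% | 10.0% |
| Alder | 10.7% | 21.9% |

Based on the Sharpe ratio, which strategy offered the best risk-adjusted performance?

Harbor

Harbor: Sharpe ratio = (14.4% − 4.7%) / 10.0% = 0.970
Alder: Sharpe ratio = (10.7% − 4.7%) / 21.9% = 0.274
Highest: Harbor (0.970).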